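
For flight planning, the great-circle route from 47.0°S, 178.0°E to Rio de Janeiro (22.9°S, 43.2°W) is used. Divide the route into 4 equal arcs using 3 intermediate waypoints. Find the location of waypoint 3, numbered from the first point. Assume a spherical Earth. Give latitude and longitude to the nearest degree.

≈ 45°S, 59°W

Write both endpoints as unit vectors p₁, p₂ with components (cos φ cos λ, cos φ sin λ, sin φ).
The central angle between the endpoints is δ = arccos(p₁·p₂) ≈ 1.760 rad (100.8°).
Interpolate at f = 3/4 with slerp weights a = sin((1−f)δ)/sin δ ≈ 0.434, b = sin(fδ)/sin δ ≈ 0.986.
p = a·p₁ + b·p₂ ≈ (0.367, -0.612, -0.701); φ = arcsin(p_z) ≈ -44.51°, λ = atan2(p_y, p_x) ≈ -59.05°.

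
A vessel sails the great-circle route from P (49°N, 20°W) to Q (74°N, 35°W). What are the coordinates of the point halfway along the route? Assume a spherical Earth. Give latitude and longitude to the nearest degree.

Write both endpoints as unit vectors p₁, p₂ with components (cos φ cos λ, cos φ sin λ, sin φ).
The central angle between the endpoints is δ = arccos(p₁·p₂) ≈ 0.451 rad (25.8°).
Interpolate at f = 1/2 with slerp weights a = sin((1−f)δ)/sin δ ≈ 0.513, b = sin(fδ)/sin δ ≈ 0.513.
p = a·p₁ + b·p₂ ≈ (0.432, -0.196, 0.880); φ = arcsin(p_z) ≈ 61.67°, λ = atan2(p_y, p_x) ≈ -24.42°.

≈ (62°N, 24°W)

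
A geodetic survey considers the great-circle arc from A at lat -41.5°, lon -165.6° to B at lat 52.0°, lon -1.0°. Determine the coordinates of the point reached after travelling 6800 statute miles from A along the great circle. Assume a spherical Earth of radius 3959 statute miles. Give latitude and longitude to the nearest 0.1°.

≈ lat 41.8°, lon -107.6°

Convert each endpoint to a unit vector on the sphere (x = cos φ cos λ, y = cos φ sin λ, z = sin φ).
The central angle between the endpoints is δ = arccos(p₁·p₂) ≈ 2.883 rad (165.2°). The total great-circle distance is δ·R ≈ 2.883 × 3959 ≈ 11413 mi, so the target fraction is f = 6800/11413 ≈ 0.596.
Interpolate at f ≈ 0.596 with slerp weights a = sin((1−f)δ)/sin δ ≈ 3.591, b = sin(fδ)/sin δ ≈ 3.866.
p = a·p₁ + b·p₂ ≈ (-0.225, -0.710, 0.667); φ = arcsin(p_z) ≈ 41.83°, λ = atan2(p_y, p_x) ≈ -107.59°.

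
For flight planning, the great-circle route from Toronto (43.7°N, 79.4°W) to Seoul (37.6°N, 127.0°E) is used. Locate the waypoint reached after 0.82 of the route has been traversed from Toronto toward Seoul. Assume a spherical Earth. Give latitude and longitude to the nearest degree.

≈ (54°N, 136°E)

From cos δ = sin φ₁ sin φ₂ + cos φ₁ cos φ₂ cos Δλ, the central angle is δ ≈ 1.662 rad (95.3°).
Interpolate at f = 0.82 with slerp weights a = sin((1−f)δ)/sin δ ≈ 0.296, b = sin(fδ)/sin δ ≈ 0.983.
p = a·p₁ + b·p₂ ≈ (-0.429, 0.411, 0.804); φ = arcsin(p_z) ≈ 53.52°, λ = atan2(p_y, p_x) ≈ 136.21°.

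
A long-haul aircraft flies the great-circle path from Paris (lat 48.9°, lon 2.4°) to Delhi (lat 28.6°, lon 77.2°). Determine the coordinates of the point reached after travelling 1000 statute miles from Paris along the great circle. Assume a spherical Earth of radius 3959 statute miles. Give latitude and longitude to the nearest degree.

Write both endpoints as unit vectors p₁, p₂ with components (cos φ cos λ, cos φ sin λ, sin φ).
The central angle between the endpoints is δ = arccos(p₁·p₂) ≈ 1.033 rad (59.2°). The total great-circle distance is δ·R ≈ 1.033 × 3959 ≈ 4091 mi, so the target fraction is f = 1000/4091 ≈ 0.244.
Interpolate at f ≈ 0.244 with slerp weights a = sin((1−f)δ)/sin δ ≈ 0.819, b = sin(fδ)/sin δ ≈ 0.291.
p = a·p₁ + b·p₂ ≈ (0.595, 0.272, 0.757); φ = arcsin(p_z) ≈ 49.17°, λ = atan2(p_y, p_x) ≈ 24.55°.

≈ lat 49°, lon 25°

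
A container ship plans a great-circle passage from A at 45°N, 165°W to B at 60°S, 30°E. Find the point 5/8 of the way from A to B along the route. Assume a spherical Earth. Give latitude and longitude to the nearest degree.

≈ 50°S, 154°E

Write both endpoints as unit vectors p₁, p₂ with components (cos φ cos λ, cos φ sin λ, sin φ).
The central angle between the endpoints is δ = arccos(p₁·p₂) ≈ 2.837 rad (162.5°).
Interpolate at f = 5/8 with slerp weights a = sin((1−f)δ)/sin δ ≈ 2.912, b = sin(fδ)/sin δ ≈ 3.263.
p = a·p₁ + b·p₂ ≈ (-0.576, 0.283, -0.767); φ = arcsin(p_z) ≈ -50.09°, λ = atan2(p_y, p_x) ≈ 153.84°.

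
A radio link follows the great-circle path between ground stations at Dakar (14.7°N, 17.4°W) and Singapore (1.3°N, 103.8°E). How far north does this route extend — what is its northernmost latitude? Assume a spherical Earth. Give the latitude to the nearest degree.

The great circle lies in the plane with unit normal n̂ = (p₁ × p₂)/|p₁ × p₂|.
Here n̂_z ≈ +0.952; the vertex latitude is φ_max = arccos|n̂_z| ≈ 17.8°.
Check via Clairaut: cos φ_max = |cos φ₁| · sin C = cos(14.7°)·sin(79.8°) ≈ 0.952, again giving ≈ 17.8°.

≈ 18°N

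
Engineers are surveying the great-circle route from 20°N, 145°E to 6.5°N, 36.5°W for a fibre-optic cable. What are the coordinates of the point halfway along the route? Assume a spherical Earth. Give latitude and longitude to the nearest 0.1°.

From cos δ = sin φ₁ sin φ₂ + cos φ₁ cos φ₂ cos Δλ, the central angle is δ ≈ 2.678 rad (153.5°).
Interpolate at f = 1/2 with slerp weights a = sin((1−f)δ)/sin δ ≈ 2.178, b = sin(fδ)/sin δ ≈ 2.178.
p = a·p₁ + b·p₂ ≈ (0.063, -0.113, 0.992); φ = arcsin(p_z) ≈ 82.55°, λ = atan2(p_y, p_x) ≈ -60.91°.

≈ 82.6°N, 60.9°W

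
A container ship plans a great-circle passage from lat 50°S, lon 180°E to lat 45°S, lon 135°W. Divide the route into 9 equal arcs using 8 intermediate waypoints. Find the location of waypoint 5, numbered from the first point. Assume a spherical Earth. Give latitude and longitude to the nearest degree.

≈ lat 49°S, lon 154°W

Convert each endpoint to a unit vector on the sphere (x = cos φ cos λ, y = cos φ sin λ, z = sin φ).
The central angle between the endpoints is δ = arccos(p₁·p₂) ≈ 0.529 rad (30.3°).
Interpolate at f = 5/9 with slerp weights a = sin((1−f)δ)/sin δ ≈ 0.462, b = sin(fδ)/sin δ ≈ 0.574.
p = a·p₁ + b·p₂ ≈ (-0.584, -0.287, -0.760); φ = arcsin(p_z) ≈ -49.42°, λ = atan2(p_y, p_x) ≈ -153.82°.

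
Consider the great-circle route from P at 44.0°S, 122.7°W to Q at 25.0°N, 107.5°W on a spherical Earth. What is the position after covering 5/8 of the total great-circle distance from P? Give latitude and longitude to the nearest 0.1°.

Write both endpoints as unit vectors p₁, p₂ with components (cos φ cos λ, cos φ sin λ, sin φ).
The central angle between the endpoints is δ = arccos(p₁·p₂) ≈ 1.229 rad (70.4°).
Interpolate at f = 5/8 with slerp weights a = sin((1−f)δ)/sin δ ≈ 0.472, b = sin(fδ)/sin δ ≈ 0.737.
p = a·p₁ + b·p₂ ≈ (-0.384, -0.923, -0.016); φ = arcsin(p_z) ≈ -0.93°, λ = atan2(p_y, p_x) ≈ -112.61°.

≈ 0.9°S, 112.6°W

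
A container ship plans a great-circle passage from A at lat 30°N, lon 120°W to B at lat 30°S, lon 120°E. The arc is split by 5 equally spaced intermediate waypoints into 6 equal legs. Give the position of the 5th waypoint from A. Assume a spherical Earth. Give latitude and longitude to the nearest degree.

≈ lat 22°S, lon 142°E

Write both endpoints as unit vectors p₁, p₂ with components (cos φ cos λ, cos φ sin λ, sin φ).
The central angle between the endpoints is δ = arccos(p₁·p₂) ≈ 2.246 rad (128.7°).
Interpolate at f = 5/6 with slerp weights a = sin((1−f)δ)/sin δ ≈ 0.468, b = sin(fδ)/sin δ ≈ 1.224.
p = a·p₁ + b·p₂ ≈ (-0.733, 0.566, -0.378); φ = arcsin(p_z) ≈ -22.18°, λ = atan2(p_y, p_x) ≈ 142.29°.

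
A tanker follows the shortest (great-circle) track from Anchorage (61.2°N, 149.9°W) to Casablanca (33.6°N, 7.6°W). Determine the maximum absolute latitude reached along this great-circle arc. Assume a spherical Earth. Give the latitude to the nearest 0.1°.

The great circle lies in the plane with unit normal n̂ = (p₁ × p₂)/|p₁ × p₂|.
Here n̂_z ≈ +0.249; the vertex latitude is φ_max = arccos|n̂_z| ≈ 75.6°.
Check via Clairaut: cos φ_max = |cos φ₁| · sin C = cos(61.2°)·sin(31.1°) ≈ 0.249, again giving ≈ 75.6°.

≈ 75.6°N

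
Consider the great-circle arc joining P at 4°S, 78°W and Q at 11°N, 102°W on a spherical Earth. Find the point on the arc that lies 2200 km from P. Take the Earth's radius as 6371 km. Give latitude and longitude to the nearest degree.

From cos δ = sin φ₁ sin φ₂ + cos φ₁ cos φ₂ cos Δλ, the central angle is δ ≈ 0.492 rad (28.2°). The total great-circle distance is δ·R ≈ 0.492 × 6371 ≈ 3136 km, so the target fraction is f = 2200/3136 ≈ 0.701.
Interpolate at f ≈ 0.701 with slerp weights a = sin((1−f)δ)/sin δ ≈ 0.310, b = sin(fδ)/sin δ ≈ 0.716.
p = a·p₁ + b·p₂ ≈ (-0.082, -0.990, 0.115); φ = arcsin(p_z) ≈ 6.61°, λ = atan2(p_y, p_x) ≈ -94.73°.

≈ 7°N, 95°W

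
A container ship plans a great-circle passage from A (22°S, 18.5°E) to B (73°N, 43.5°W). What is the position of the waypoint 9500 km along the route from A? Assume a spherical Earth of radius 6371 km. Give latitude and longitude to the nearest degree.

≈ (59°N, 13°W)

The haversine formula gives a central angle δ ≈ 1.804 rad (103.4°) between the endpoints. The total great-circle distance is δ·R ≈ 1.804 × 6371 ≈ 11492 km, so the target fraction is f = 9500/11492 ≈ 0.827.
Interpolate at f ≈ 0.827 with slerp weights a = sin((1−f)δ)/sin δ ≈ 0.316, b = sin(fδ)/sin δ ≈ 1.025.
p = a·p₁ + b·p₂ ≈ (0.495, -0.113, 0.861); φ = arcsin(p_z) ≈ 59.46°, λ = atan2(p_y, p_x) ≈ -12.87°.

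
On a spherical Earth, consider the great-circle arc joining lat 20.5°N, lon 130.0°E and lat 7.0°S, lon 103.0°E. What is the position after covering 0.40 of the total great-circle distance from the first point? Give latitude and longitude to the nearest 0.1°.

≈ lat 9.7°N, lon 118.8°E

Convert each endpoint to a unit vector on the sphere (x = cos φ cos λ, y = cos φ sin λ, z = sin φ).
The central angle between the endpoints is δ = arccos(p₁·p₂) ≈ 0.667 rad (38.2°).
Interpolate at f = 0.40 with slerp weights a = sin((1−f)δ)/sin δ ≈ 0.630, b = sin(fδ)/sin δ ≈ 0.426.
p = a·p₁ + b·p₂ ≈ (-0.474, 0.864, 0.169); φ = arcsin(p_z) ≈ 9.71°, λ = atan2(p_y, p_x) ≈ 118.77°.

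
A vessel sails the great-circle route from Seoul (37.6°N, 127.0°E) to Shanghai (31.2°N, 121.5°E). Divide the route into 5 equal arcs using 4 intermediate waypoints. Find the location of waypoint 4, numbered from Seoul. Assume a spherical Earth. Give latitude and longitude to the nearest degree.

≈ 32°N, 123°E

Convert each endpoint to a unit vector on the sphere (x = cos φ cos λ, y = cos φ sin λ, z = sin φ).
The central angle between the endpoints is δ = arccos(p₁·p₂) ≈ 0.137 rad (7.8°).
Interpolate at f = 4/5 with slerp weights a = sin((1−f)δ)/sin δ ≈ 0.201, b = sin(fδ)/sin δ ≈ 0.801.
p = a·p₁ + b·p₂ ≈ (-0.454, 0.711, 0.537); φ = arcsin(p_z) ≈ 32.50°, λ = atan2(p_y, p_x) ≈ 122.53°.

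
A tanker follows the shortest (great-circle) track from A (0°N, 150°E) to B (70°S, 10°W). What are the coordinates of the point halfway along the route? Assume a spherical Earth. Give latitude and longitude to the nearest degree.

Convert each endpoint to a unit vector on the sphere (x = cos φ cos λ, y = cos φ sin λ, z = sin φ).
The central angle between the endpoints is δ = arccos(p₁·p₂) ≈ 1.898 rad (108.7°).
Interpolate at f = 1/2 with slerp weights a = sin((1−f)δ)/sin δ ≈ 0.858, b = sin(fδ)/sin δ ≈ 0.858.
p = a·p₁ + b·p₂ ≈ (-0.454, 0.378, -0.807); φ = arcsin(p_z) ≈ -53.77°, λ = atan2(p_y, p_x) ≈ 140.22°.

≈ (54°S, 140°E)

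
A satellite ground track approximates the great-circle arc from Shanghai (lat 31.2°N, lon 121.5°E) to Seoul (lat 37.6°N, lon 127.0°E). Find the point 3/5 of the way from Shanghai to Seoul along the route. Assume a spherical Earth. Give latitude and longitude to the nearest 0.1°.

≈ lat 35.1°N, lon 124.7°E

The haversine formula gives a central angle δ ≈ 0.137 rad (7.8°) between the endpoints.
Interpolate at f = 3/5 with slerp weights a = sin((1−f)δ)/sin δ ≈ 0.401, b = sin(fδ)/sin δ ≈ 0.601.
p = a·p₁ + b·p₂ ≈ (-0.466, 0.673, 0.575); φ = arcsin(p_z) ≈ 35.07°, λ = atan2(p_y, p_x) ≈ 124.70°.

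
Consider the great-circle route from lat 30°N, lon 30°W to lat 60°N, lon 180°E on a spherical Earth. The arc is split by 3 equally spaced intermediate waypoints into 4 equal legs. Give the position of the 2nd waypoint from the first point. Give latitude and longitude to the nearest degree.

≈ lat 70°N, lon 60°W

The haversine formula gives a central angle δ ≈ 1.513 rad (86.7°) between the endpoints.
Interpolate at f = 2/4 with slerp weights a = sin((1−f)δ)/sin δ ≈ 0.687, b = sin(fδ)/sin δ ≈ 0.687.
p = a·p₁ + b·p₂ ≈ (0.172, -0.298, 0.939); φ = arcsin(p_z) ≈ 69.90°, λ = atan2(p_y, p_x) ≈ -60.00°.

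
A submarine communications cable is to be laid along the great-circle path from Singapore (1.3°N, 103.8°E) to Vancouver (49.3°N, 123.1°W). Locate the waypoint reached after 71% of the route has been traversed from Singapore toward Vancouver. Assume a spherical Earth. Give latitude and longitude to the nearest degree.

The haversine formula gives a central angle δ ≈ 2.013 rad (115.4°) between the endpoints.
Interpolate at f = 0.71 with slerp weights a = sin((1−f)δ)/sin δ ≈ 0.610, b = sin(fδ)/sin δ ≈ 1.096.
p = a·p₁ + b·p₂ ≈ (-0.536, -0.006, 0.844); φ = arcsin(p_z) ≈ 57.61°, λ = atan2(p_y, p_x) ≈ -179.33°.

≈ (58°N, 179°W)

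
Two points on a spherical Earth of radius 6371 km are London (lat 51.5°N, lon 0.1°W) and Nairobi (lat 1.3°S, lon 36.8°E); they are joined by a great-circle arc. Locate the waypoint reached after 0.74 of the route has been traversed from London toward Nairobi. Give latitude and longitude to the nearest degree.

≈ lat 13°N, lon 30°E

Write both endpoints as unit vectors p₁, p₂ with components (cos φ cos λ, cos φ sin λ, sin φ).
The central angle between the endpoints is δ = arccos(p₁·p₂) ≈ 1.070 rad (61.3°).
Interpolate at f = 0.74 with slerp weights a = sin((1−f)δ)/sin δ ≈ 0.313, b = sin(fδ)/sin δ ≈ 0.811.
p = a·p₁ + b·p₂ ≈ (0.844, 0.486, 0.227); φ = arcsin(p_z) ≈ 13.10°, λ = atan2(p_y, p_x) ≈ 29.90°.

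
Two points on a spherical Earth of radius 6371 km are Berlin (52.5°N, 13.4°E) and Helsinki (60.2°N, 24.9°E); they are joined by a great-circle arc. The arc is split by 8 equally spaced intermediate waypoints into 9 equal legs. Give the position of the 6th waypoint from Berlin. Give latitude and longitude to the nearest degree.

The haversine formula gives a central angle δ ≈ 0.174 rad (10.0°) between the endpoints.
Interpolate at f = 6/9 with slerp weights a = sin((1−f)δ)/sin δ ≈ 0.335, b = sin(fδ)/sin δ ≈ 0.669.
p = a·p₁ + b·p₂ ≈ (0.500, 0.187, 0.846); φ = arcsin(p_z) ≈ 57.76°, λ = atan2(p_y, p_x) ≈ 20.53°.

≈ 58°N, 21°E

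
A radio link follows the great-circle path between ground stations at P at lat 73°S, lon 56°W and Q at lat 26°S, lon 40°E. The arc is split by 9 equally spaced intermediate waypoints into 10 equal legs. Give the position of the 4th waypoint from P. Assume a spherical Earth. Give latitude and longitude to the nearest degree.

≈ lat 62°S, lon 14°E

Convert each endpoint to a unit vector on the sphere (x = cos φ cos λ, y = cos φ sin λ, z = sin φ).
The central angle between the endpoints is δ = arccos(p₁·p₂) ≈ 1.168 rad (66.9°).
Interpolate at f = 4/10 with slerp weights a = sin((1−f)δ)/sin δ ≈ 0.701, b = sin(fδ)/sin δ ≈ 0.490.
p = a·p₁ + b·p₂ ≈ (0.452, 0.113, -0.885); φ = arcsin(p_z) ≈ -62.25°, λ = atan2(p_y, p_x) ≈ 14.04°.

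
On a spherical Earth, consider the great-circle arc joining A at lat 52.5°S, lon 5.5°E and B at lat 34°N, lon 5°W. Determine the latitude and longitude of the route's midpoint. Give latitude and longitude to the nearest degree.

Write both endpoints as unit vectors p₁, p₂ with components (cos φ cos λ, cos φ sin λ, sin φ).
The central angle between the endpoints is δ = arccos(p₁·p₂) ≈ 1.518 rad (87.0°).
Interpolate at f = 1/2 with slerp weights a = sin((1−f)δ)/sin δ ≈ 0.689, b = sin(fδ)/sin δ ≈ 0.689.
p = a·p₁ + b·p₂ ≈ (0.987, -0.010, -0.161); φ = arcsin(p_z) ≈ -9.29°, λ = atan2(p_y, p_x) ≈ -0.56°.

≈ lat 9°S, lon 1°W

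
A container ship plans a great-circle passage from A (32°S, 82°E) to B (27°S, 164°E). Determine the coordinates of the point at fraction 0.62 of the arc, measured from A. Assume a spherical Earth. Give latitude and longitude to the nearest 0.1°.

≈ (35.7°S, 134.5°E)

Convert each endpoint to a unit vector on the sphere (x = cos φ cos λ, y = cos φ sin λ, z = sin φ).
The central angle between the endpoints is δ = arccos(p₁·p₂) ≈ 1.218 rad (69.8°).
Interpolate at f = 0.62 with slerp weights a = sin((1−f)δ)/sin δ ≈ 0.476, b = sin(fδ)/sin δ ≈ 0.730.
p = a·p₁ + b·p₂ ≈ (-0.569, 0.579, -0.584); φ = arcsin(p_z) ≈ -35.71°, λ = atan2(p_y, p_x) ≈ 134.52°.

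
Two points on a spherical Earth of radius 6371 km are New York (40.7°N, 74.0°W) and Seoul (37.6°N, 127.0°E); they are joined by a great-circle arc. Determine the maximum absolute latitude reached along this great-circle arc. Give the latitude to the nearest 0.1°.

≈ 77.4°N

The great circle lies in the plane with unit normal n̂ = (p₁ × p₂)/|p₁ × p₂|.
Here n̂_z ≈ -0.218; the vertex latitude is φ_max = arccos|n̂_z| ≈ 77.4°.
Check via Clairaut: cos φ_max = |cos φ₁| · sin C = cos(40.7°)·sin(16.7°) ≈ 0.218, again giving ≈ 77.4°.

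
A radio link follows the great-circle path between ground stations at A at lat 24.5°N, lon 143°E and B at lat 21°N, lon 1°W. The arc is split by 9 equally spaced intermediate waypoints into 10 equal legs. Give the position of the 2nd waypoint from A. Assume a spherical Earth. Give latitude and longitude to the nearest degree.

From cos δ = sin φ₁ sin φ₂ + cos φ₁ cos φ₂ cos Δλ, the central angle is δ ≈ 2.140 rad (122.6°).
Interpolate at f = 2/10 with slerp weights a = sin((1−f)δ)/sin δ ≈ 1.175, b = sin(fδ)/sin δ ≈ 0.493.
p = a·p₁ + b·p₂ ≈ (-0.394, 0.636, 0.664); φ = arcsin(p_z) ≈ 41.59°, λ = atan2(p_y, p_x) ≈ 121.81°.

≈ lat 42°N, lon 122°E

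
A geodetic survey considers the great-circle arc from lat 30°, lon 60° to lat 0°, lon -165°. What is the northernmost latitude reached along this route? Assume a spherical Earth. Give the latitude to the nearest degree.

The great circle lies in the plane with unit normal n̂ = (p₁ × p₂)/|p₁ × p₂|.
Here n̂_z ≈ +0.775; the vertex latitude is φ_max = arccos|n̂_z| ≈ 39.2°.
Check via Clairaut: cos φ_max = |cos φ₁| · sin C = cos(30.0°)·sin(63.4°) ≈ 0.775, again giving ≈ 39.2°.

≈ 39°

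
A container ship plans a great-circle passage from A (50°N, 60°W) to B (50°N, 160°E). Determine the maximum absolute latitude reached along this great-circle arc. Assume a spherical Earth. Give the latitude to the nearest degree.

≈ 74°N

The great circle lies in the plane with unit normal n̂ = (p₁ × p₂)/|p₁ × p₂|.
Here n̂_z ≈ -0.276; the vertex latitude is φ_max = arccos|n̂_z| ≈ 74.0°.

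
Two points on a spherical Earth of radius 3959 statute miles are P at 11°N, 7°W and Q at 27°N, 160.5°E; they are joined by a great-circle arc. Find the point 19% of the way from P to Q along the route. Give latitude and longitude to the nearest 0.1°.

From cos δ = sin φ₁ sin φ₂ + cos φ₁ cos φ₂ cos Δλ, the central angle is δ ≈ 2.445 rad (140.1°).
Interpolate at f = 0.19 with slerp weights a = sin((1−f)δ)/sin δ ≈ 1.430, b = sin(fδ)/sin δ ≈ 0.699.
p = a·p₁ + b·p₂ ≈ (0.807, 0.037, 0.590); φ = arcsin(p_z) ≈ 36.16°, λ = atan2(p_y, p_x) ≈ 2.61°.

≈ 36.2°N, 2.6°E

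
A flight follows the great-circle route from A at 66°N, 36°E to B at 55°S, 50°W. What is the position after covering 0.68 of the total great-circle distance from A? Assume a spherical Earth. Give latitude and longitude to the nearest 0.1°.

Convert each endpoint to a unit vector on the sphere (x = cos φ cos λ, y = cos φ sin λ, z = sin φ).
The central angle between the endpoints is δ = arccos(p₁·p₂) ≈ 2.392 rad (137.1°).
Interpolate at f = 0.68 with slerp weights a = sin((1−f)δ)/sin δ ≈ 1.017, b = sin(fδ)/sin δ ≈ 1.466.
p = a·p₁ + b·p₂ ≈ (0.875, -0.401, -0.271); φ = arcsin(p_z) ≈ -15.75°, λ = atan2(p_y, p_x) ≈ -24.61°.

≈ 15.7°S, 24.6°W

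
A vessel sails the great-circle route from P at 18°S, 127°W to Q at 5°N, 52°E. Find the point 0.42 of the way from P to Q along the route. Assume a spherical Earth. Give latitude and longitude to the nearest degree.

≈ 85°S, 62°W

The haversine formula gives a central angle δ ≈ 2.914 rad (167.0°) between the endpoints.
Interpolate at f = 0.42 with slerp weights a = sin((1−f)δ)/sin δ ≈ 4.402, b = sin(fδ)/sin δ ≈ 4.169.
p = a·p₁ + b·p₂ ≈ (0.038, -0.070, -0.997); φ = arcsin(p_z) ≈ -85.42°, λ = atan2(p_y, p_x) ≈ -61.86°.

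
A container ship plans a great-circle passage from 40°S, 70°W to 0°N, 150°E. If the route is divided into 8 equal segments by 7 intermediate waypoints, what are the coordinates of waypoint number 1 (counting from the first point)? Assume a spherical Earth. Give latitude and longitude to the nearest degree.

Write both endpoints as unit vectors p₁, p₂ with components (cos φ cos λ, cos φ sin λ, sin φ).
The central angle between the endpoints is δ = arccos(p₁·p₂) ≈ 2.198 rad (125.9°).
Interpolate at f = 1/8 with slerp weights a = sin((1−f)δ)/sin δ ≈ 1.159, b = sin(fδ)/sin δ ≈ 0.335.
p = a·p₁ + b·p₂ ≈ (0.014, -0.667, -0.745); φ = arcsin(p_z) ≈ -48.16°, λ = atan2(p_y, p_x) ≈ -88.84°.

≈ 48°S, 89°W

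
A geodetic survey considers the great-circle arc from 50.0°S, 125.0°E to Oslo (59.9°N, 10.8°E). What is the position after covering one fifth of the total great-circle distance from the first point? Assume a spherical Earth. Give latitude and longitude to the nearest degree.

≈ 28°S, 101°E

Convert each endpoint to a unit vector on the sphere (x = cos φ cos λ, y = cos φ sin λ, z = sin φ).
The central angle between the endpoints is δ = arccos(p₁·p₂) ≈ 2.490 rad (142.6°).
Interpolate at f = 1/5 with slerp weights a = sin((1−f)δ)/sin δ ≈ 1.504, b = sin(fδ)/sin δ ≈ 0.787.
p = a·p₁ + b·p₂ ≈ (-0.167, 0.866, -0.471); φ = arcsin(p_z) ≈ -28.12°, λ = atan2(p_y, p_x) ≈ 100.90°.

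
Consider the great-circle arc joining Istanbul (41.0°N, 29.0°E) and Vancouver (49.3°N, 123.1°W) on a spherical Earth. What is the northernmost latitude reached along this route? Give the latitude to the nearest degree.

The great circle lies in the plane with unit normal n̂ = (p₁ × p₂)/|p₁ × p₂|.
Here n̂_z ≈ -0.231; the vertex latitude is φ_max = arccos|n̂_z| ≈ 76.7°.
Check via Clairaut: cos φ_max = |cos φ₁| · sin C = cos(41.0°)·sin(17.8°) ≈ 0.231, again giving ≈ 76.7°.

≈ 77°N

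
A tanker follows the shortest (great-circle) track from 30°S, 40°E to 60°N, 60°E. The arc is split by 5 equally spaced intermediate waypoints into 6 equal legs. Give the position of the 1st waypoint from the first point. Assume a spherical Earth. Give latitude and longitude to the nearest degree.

Convert each endpoint to a unit vector on the sphere (x = cos φ cos λ, y = cos φ sin λ, z = sin φ).
The central angle between the endpoints is δ = arccos(p₁·p₂) ≈ 1.597 rad (91.5°).
Interpolate at f = 1/6 with slerp weights a = sin((1−f)δ)/sin δ ≈ 0.972, b = sin(fδ)/sin δ ≈ 0.263.
p = a·p₁ + b·p₂ ≈ (0.710, 0.655, -0.258); φ = arcsin(p_z) ≈ -14.95°, λ = atan2(p_y, p_x) ≈ 42.67°.

≈ 15°S, 43°E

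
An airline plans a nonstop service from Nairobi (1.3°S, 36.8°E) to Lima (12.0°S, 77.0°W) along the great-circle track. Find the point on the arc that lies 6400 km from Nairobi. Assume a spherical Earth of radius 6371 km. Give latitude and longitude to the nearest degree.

From cos δ = sin φ₁ sin φ₂ + cos φ₁ cos φ₂ cos Δλ, the central angle is δ ≈ 1.971 rad (112.9°). The total great-circle distance is δ·R ≈ 1.971 × 6371 ≈ 12559 km, so the target fraction is f = 6400/12559 ≈ 0.510.
Interpolate at f ≈ 0.510 with slerp weights a = sin((1−f)δ)/sin δ ≈ 0.894, b = sin(fδ)/sin δ ≈ 0.916.
p = a·p₁ + b·p₂ ≈ (0.917, -0.338, -0.211); φ = arcsin(p_z) ≈ -12.17°, λ = atan2(p_y, p_x) ≈ -20.24°.

≈ 12°S, 20°W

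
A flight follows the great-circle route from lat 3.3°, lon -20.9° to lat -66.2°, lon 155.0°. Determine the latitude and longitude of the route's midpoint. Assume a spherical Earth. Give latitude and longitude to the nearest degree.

From cos δ = sin φ₁ sin φ₂ + cos φ₁ cos φ₂ cos Δλ, the central angle is δ ≈ 2.043 rad (117.0°).
Interpolate at f = 1/2 with slerp weights a = sin((1−f)δ)/sin δ ≈ 0.957, b = sin(fδ)/sin δ ≈ 0.957.
p = a·p₁ + b·p₂ ≈ (0.543, -0.178, -0.821); φ = arcsin(p_z) ≈ -55.17°, λ = atan2(p_y, p_x) ≈ -18.13°.

≈ lat -55°, lon -18°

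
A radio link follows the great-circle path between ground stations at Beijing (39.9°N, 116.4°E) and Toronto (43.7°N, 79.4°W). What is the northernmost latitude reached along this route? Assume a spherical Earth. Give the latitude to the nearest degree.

The great circle lies in the plane with unit normal n̂ = (p₁ × p₂)/|p₁ × p₂|.
Here n̂_z ≈ +0.152; the vertex latitude is φ_max = arccos|n̂_z| ≈ 81.3°.

≈ 81°N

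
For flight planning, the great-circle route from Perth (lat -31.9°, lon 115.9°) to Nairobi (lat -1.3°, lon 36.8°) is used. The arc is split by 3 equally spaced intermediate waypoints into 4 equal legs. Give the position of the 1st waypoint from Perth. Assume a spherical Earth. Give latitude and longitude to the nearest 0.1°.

Write both endpoints as unit vectors p₁, p₂ with components (cos φ cos λ, cos φ sin λ, sin φ).
The central angle between the endpoints is δ = arccos(p₁·p₂) ≈ 1.397 rad (80.1°).
Interpolate at f = 1/4 with slerp weights a = sin((1−f)δ)/sin δ ≈ 0.880, b = sin(fδ)/sin δ ≈ 0.348.
p = a·p₁ + b·p₂ ≈ (-0.048, 0.880, -0.473); φ = arcsin(p_z) ≈ -28.21°, λ = atan2(p_y, p_x) ≈ 93.12°.

≈ lat -28.2°, lon 93.1°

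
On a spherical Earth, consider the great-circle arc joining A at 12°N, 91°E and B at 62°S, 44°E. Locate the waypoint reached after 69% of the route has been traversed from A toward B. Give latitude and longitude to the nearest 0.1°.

≈ 41.0°S, 68.4°E

Convert each endpoint to a unit vector on the sphere (x = cos φ cos λ, y = cos φ sin λ, z = sin φ).
The central angle between the endpoints is δ = arccos(p₁·p₂) ≈ 1.441 rad (82.6°).
Interpolate at f = 0.69 with slerp weights a = sin((1−f)δ)/sin δ ≈ 0.436, b = sin(fδ)/sin δ ≈ 0.845.
p = a·p₁ + b·p₂ ≈ (0.278, 0.702, -0.656); φ = arcsin(p_z) ≈ -40.99°, λ = atan2(p_y, p_x) ≈ 68.38°.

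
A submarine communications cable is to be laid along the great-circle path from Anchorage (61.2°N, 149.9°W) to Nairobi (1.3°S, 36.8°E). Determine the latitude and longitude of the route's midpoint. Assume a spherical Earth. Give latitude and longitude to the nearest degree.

Convert each endpoint to a unit vector on the sphere (x = cos φ cos λ, y = cos φ sin λ, z = sin φ).
The central angle between the endpoints is δ = arccos(p₁·p₂) ≈ 2.092 rad (119.9°).
Interpolate at f = 1/2 with slerp weights a = sin((1−f)δ)/sin δ ≈ 0.998, b = sin(fδ)/sin δ ≈ 0.998.
p = a·p₁ + b·p₂ ≈ (0.383, 0.357, 0.852); φ = arcsin(p_z) ≈ 58.44°, λ = atan2(p_y, p_x) ≈ 42.95°.

≈ 58°N, 43°E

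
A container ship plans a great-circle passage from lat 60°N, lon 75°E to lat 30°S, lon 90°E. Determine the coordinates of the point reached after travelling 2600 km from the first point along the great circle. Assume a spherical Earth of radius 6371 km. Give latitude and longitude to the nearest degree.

≈ lat 37°N, lon 81°E

Write both endpoints as unit vectors p₁, p₂ with components (cos φ cos λ, cos φ sin λ, sin φ).
The central angle between the endpoints is δ = arccos(p₁·p₂) ≈ 1.586 rad (90.8°). The total great-circle distance is δ·R ≈ 1.586 × 6371 ≈ 10102 km, so the target fraction is f = 2600/10102 ≈ 0.257.
Interpolate at f ≈ 0.257 with slerp weights a = sin((1−f)δ)/sin δ ≈ 0.924, b = sin(fδ)/sin δ ≈ 0.397.
p = a·p₁ + b·p₂ ≈ (0.120, 0.790, 0.602); φ = arcsin(p_z) ≈ 36.98°, λ = atan2(p_y, p_x) ≈ 81.39°.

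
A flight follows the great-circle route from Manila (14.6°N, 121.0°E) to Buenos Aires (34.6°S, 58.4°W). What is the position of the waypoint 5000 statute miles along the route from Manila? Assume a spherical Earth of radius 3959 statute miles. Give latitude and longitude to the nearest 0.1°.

From cos δ = sin φ₁ sin φ₂ + cos φ₁ cos φ₂ cos Δλ, the central angle is δ ≈ 2.792 rad (160.0°). The total great-circle distance is δ·R ≈ 2.792 × 3959 ≈ 11055 mi, so the target fraction is f = 5000/11055 ≈ 0.452.
Interpolate at f ≈ 0.452 with slerp weights a = sin((1−f)δ)/sin δ ≈ 2.920, b = sin(fδ)/sin δ ≈ 2.785.
p = a·p₁ + b·p₂ ≈ (-0.254, 0.470, -0.846); φ = arcsin(p_z) ≈ -57.73°, λ = atan2(p_y, p_x) ≈ 118.42°.

≈ 57.7°S, 118.4°E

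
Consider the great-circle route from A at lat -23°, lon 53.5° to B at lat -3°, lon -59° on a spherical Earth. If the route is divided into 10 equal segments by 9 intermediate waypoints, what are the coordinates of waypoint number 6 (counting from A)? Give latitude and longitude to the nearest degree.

Write both endpoints as unit vectors p₁, p₂ with components (cos φ cos λ, cos φ sin λ, sin φ).
The central angle between the endpoints is δ = arccos(p₁·p₂) ≈ 1.909 rad (109.3°).
Interpolate at f = 6/10 with slerp weights a = sin((1−f)δ)/sin δ ≈ 0.733, b = sin(fδ)/sin δ ≈ 0.965.
p = a·p₁ + b·p₂ ≈ (0.898, -0.284, -0.337); φ = arcsin(p_z) ≈ -19.68°, λ = atan2(p_y, p_x) ≈ -17.56°.

≈ lat -20°, lon -18°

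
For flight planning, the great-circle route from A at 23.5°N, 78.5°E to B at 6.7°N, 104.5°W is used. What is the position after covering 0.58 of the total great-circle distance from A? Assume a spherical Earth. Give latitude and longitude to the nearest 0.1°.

The haversine formula gives a central angle δ ≈ 2.612 rad (149.7°) between the endpoints.
Interpolate at f = 0.58 with slerp weights a = sin((1−f)δ)/sin δ ≈ 1.762, b = sin(fδ)/sin δ ≈ 1.976.
p = a·p₁ + b·p₂ ≈ (-0.169, -0.317, 0.933); φ = arcsin(p_z) ≈ 68.91°, λ = atan2(p_y, p_x) ≈ -118.09°.

≈ 68.9°N, 118.1°W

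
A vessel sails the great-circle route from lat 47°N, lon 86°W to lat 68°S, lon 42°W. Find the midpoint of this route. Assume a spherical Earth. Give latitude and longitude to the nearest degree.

≈ lat 11°S, lon 71°W

Convert each endpoint to a unit vector on the sphere (x = cos φ cos λ, y = cos φ sin λ, z = sin φ).
The central angle between the endpoints is δ = arccos(p₁·p₂) ≈ 2.088 rad (119.6°).
Interpolate at f = 1/2 with slerp weights a = sin((1−f)δ)/sin δ ≈ 0.994, b = sin(fδ)/sin δ ≈ 0.994.
p = a·p₁ + b·p₂ ≈ (0.324, -0.926, -0.195); φ = arcsin(p_z) ≈ -11.23°, λ = atan2(p_y, p_x) ≈ -70.70°.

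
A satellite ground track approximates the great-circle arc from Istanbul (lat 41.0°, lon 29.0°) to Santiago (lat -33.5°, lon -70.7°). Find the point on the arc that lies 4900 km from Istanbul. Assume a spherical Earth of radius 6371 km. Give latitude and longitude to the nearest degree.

≈ lat 16°, lon -13°

From cos δ = sin φ₁ sin φ₂ + cos φ₁ cos φ₂ cos Δλ, the central angle is δ ≈ 2.058 rad (117.9°). The total great-circle distance is δ·R ≈ 2.058 × 6371 ≈ 13111 km, so the target fraction is f = 4900/13111 ≈ 0.374.
Interpolate at f ≈ 0.374 with slerp weights a = sin((1−f)δ)/sin δ ≈ 1.087, b = sin(fδ)/sin δ ≈ 0.787.
p = a·p₁ + b·p₂ ≈ (0.934, -0.222, 0.279); φ = arcsin(p_z) ≈ 16.18°, λ = atan2(p_y, p_x) ≈ -13.35°.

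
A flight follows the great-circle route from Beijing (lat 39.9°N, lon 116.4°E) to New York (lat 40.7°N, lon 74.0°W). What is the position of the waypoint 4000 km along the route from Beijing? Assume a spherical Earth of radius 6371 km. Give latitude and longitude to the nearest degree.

≈ lat 75°N, lon 135°E

From cos δ = sin φ₁ sin φ₂ + cos φ₁ cos φ₂ cos Δλ, the central angle is δ ≈ 1.725 rad (98.8°). The total great-circle distance is δ·R ≈ 1.725 × 6371 ≈ 10991 km, so the target fraction is f = 4000/10991 ≈ 0.364.
Interpolate at f ≈ 0.364 with slerp weights a = sin((1−f)δ)/sin δ ≈ 0.901, b = sin(fδ)/sin δ ≈ 0.594.
p = a·p₁ + b·p₂ ≈ (-0.183, 0.186, 0.965); φ = arcsin(p_z) ≈ 74.89°, λ = atan2(p_y, p_x) ≈ 134.58°.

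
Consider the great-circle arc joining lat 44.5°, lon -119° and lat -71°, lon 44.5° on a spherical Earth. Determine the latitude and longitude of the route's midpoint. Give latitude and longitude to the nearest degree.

≈ lat -31°, lon -106°

From cos δ = sin φ₁ sin φ₂ + cos φ₁ cos φ₂ cos Δλ, the central angle is δ ≈ 2.658 rad (152.3°).
Interpolate at f = 1/2 with slerp weights a = sin((1−f)δ)/sin δ ≈ 2.089, b = sin(fδ)/sin δ ≈ 2.089.
p = a·p₁ + b·p₂ ≈ (-0.237, -0.826, -0.511); φ = arcsin(p_z) ≈ -30.72°, λ = atan2(p_y, p_x) ≈ -106.02°.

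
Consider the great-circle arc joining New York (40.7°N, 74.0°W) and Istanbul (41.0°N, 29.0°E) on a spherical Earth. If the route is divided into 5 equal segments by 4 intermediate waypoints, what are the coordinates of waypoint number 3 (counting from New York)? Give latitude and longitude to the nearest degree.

≈ (54°N, 10°W)

Convert each endpoint to a unit vector on the sphere (x = cos φ cos λ, y = cos φ sin λ, z = sin φ).
The central angle between the endpoints is δ = arccos(p₁·p₂) ≈ 1.267 rad (72.6°).
Interpolate at f = 3/5 with slerp weights a = sin((1−f)δ)/sin δ ≈ 0.509, b = sin(fδ)/sin δ ≈ 0.722.
p = a·p₁ + b·p₂ ≈ (0.583, -0.106, 0.805); φ = arcsin(p_z) ≈ 53.66°, λ = atan2(p_y, p_x) ≈ -10.35°.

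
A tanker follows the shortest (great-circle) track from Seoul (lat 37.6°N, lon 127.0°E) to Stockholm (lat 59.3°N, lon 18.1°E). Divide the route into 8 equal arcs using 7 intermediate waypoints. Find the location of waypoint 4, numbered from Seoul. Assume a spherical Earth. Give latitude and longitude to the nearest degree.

Convert each endpoint to a unit vector on the sphere (x = cos φ cos λ, y = cos φ sin λ, z = sin φ).
The central angle between the endpoints is δ = arccos(p₁·p₂) ≈ 1.166 rad (66.8°).
Interpolate at f = 4/8 with slerp weights a = sin((1−f)δ)/sin δ ≈ 0.599, b = sin(fδ)/sin δ ≈ 0.599.
p = a·p₁ + b·p₂ ≈ (0.005, 0.474, 0.881); φ = arcsin(p_z) ≈ 61.70°, λ = atan2(p_y, p_x) ≈ 89.39°.

≈ lat 62°N, lon 89°E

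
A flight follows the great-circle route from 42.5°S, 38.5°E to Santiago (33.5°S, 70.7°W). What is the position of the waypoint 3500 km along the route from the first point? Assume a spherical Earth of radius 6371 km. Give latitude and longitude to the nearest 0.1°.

Convert each endpoint to a unit vector on the sphere (x = cos φ cos λ, y = cos φ sin λ, z = sin φ).
The central angle between the endpoints is δ = arccos(p₁·p₂) ≈ 1.399 rad (80.2°). The total great-circle distance is δ·R ≈ 1.399 × 6371 ≈ 8915 km, so the target fraction is f = 3500/8915 ≈ 0.393.
Interpolate at f ≈ 0.393 with slerp weights a = sin((1−f)δ)/sin δ ≈ 0.762, b = sin(fδ)/sin δ ≈ 0.530.
p = a·p₁ + b·p₂ ≈ (0.586, -0.067, -0.808); φ = arcsin(p_z) ≈ -53.86°, λ = atan2(p_y, p_x) ≈ -6.54°.

≈ 53.9°S, 6.5°W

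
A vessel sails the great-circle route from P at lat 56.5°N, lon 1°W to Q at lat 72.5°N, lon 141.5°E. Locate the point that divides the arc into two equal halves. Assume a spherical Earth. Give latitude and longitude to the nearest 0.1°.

Write both endpoints as unit vectors p₁, p₂ with components (cos φ cos λ, cos φ sin λ, sin φ).
The central angle between the endpoints is δ = arccos(p₁·p₂) ≈ 0.845 rad (48.4°).
Interpolate at f = 1/2 with slerp weights a = sin((1−f)δ)/sin δ ≈ 0.548, b = sin(fδ)/sin δ ≈ 0.548.
p = a·p₁ + b·p₂ ≈ (0.174, 0.097, 0.980); φ = arcsin(p_z) ≈ 78.52°, λ = atan2(p_y, p_x) ≈ 29.29°.

≈ lat 78.5°N, lon 29.3°E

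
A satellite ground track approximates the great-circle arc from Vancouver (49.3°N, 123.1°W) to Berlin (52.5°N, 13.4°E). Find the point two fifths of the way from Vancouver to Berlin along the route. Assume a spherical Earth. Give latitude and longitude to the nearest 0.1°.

≈ 71.1°N, 82.3°W

Write both endpoints as unit vectors p₁, p₂ with components (cos φ cos λ, cos φ sin λ, sin φ).
The central angle between the endpoints is δ = arccos(p₁·p₂) ≈ 1.252 rad (71.7°).
Interpolate at f = 2/5 with slerp weights a = sin((1−f)δ)/sin δ ≈ 0.719, b = sin(fδ)/sin δ ≈ 0.506.
p = a·p₁ + b·p₂ ≈ (0.043, -0.321, 0.946); φ = arcsin(p_z) ≈ 71.08°, λ = atan2(p_y, p_x) ≈ -82.30°.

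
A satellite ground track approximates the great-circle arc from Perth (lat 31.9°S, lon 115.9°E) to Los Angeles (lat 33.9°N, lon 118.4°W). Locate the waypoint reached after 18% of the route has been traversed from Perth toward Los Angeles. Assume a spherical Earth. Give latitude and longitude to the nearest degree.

≈ lat 22°S, lon 141°E

The haversine formula gives a central angle δ ≈ 2.355 rad (134.9°) between the endpoints.
Interpolate at f = 0.18 with slerp weights a = sin((1−f)δ)/sin δ ≈ 1.321, b = sin(fδ)/sin δ ≈ 0.581.
p = a·p₁ + b·p₂ ≈ (-0.719, 0.585, -0.374); φ = arcsin(p_z) ≈ -21.99°, λ = atan2(p_y, p_x) ≈ 140.87°.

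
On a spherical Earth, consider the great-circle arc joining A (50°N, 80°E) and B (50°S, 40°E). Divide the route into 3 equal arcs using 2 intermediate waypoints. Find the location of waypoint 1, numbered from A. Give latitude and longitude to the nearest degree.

≈ (17°N, 65°E)

From cos δ = sin φ₁ sin φ₂ + cos φ₁ cos φ₂ cos Δλ, the central angle is δ ≈ 1.845 rad (105.7°).
Interpolate at f = 1/3 with slerp weights a = sin((1−f)δ)/sin δ ≈ 0.979, b = sin(fδ)/sin δ ≈ 0.599.
p = a·p₁ + b·p₂ ≈ (0.404, 0.867, 0.291); φ = arcsin(p_z) ≈ 16.91°, λ = atan2(p_y, p_x) ≈ 65.01°.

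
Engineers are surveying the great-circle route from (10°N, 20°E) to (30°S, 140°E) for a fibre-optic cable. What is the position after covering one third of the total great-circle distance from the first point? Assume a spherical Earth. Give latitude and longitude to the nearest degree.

The haversine formula gives a central angle δ ≈ 2.110 rad (120.9°) between the endpoints.
Interpolate at f = 1/3 with slerp weights a = sin((1−f)δ)/sin δ ≈ 1.149, b = sin(fδ)/sin δ ≈ 0.754.
p = a·p₁ + b·p₂ ≈ (0.564, 0.807, -0.177); φ = arcsin(p_z) ≈ -10.20°, λ = atan2(p_y, p_x) ≈ 55.05°.

≈ (10°S, 55°E)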